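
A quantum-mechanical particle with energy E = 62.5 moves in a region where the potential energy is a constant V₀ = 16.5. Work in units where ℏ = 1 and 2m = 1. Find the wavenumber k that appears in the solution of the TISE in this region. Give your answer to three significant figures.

With E > V₀ the solution is oscillatory, ψ ∝ e^{±ikx} with k = √(2m(E − V₀))/ℏ.
k = √(2 × 0.5 × 46) = 6.782.

k = 6.78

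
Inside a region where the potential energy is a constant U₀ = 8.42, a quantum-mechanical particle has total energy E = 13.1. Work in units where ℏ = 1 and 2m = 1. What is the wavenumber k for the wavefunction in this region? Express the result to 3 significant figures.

With E > U₀ the solution is oscillatory, ψ ∝ e^{±ikx} with k = √(2m(E − U₀))/ℏ.
k = √(2 × 0.5 × 4.68) = 2.163.

k = 2.16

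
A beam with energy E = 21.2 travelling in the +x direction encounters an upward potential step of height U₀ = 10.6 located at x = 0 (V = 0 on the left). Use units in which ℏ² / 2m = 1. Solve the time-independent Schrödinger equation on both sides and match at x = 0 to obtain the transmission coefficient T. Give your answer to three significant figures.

T = 0.971

On each side the TISE gives plane waves with k = √(2m(E − V))/ℏ: k₁ = √(2·½·21.2) = 4.604, k₂ = √(2·½·10.6) = 3.256.
Matching ψ and ψ′ at x = 0 gives r = (k₁ − k₂)/(k₁ + k₂), so R = r² = 0.02944 and T = 1 − R = 0.9706.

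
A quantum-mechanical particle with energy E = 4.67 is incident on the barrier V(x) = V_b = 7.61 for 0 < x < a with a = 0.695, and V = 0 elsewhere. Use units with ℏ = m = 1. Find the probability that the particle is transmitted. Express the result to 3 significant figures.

T = 0.123

E < V_b: inside the barrier ψ ∝ e^{±κx} with κ = √(2m(V_b − E))/ℏ = 2.425.
κa = 1.685, sinh(κa) = 2.604.
Matching ψ, ψ′ at both faces gives T = [1 + V_b² sinh²(κa) / (4E(V_b − E))]⁻¹ = 1/8.152 = 0.123.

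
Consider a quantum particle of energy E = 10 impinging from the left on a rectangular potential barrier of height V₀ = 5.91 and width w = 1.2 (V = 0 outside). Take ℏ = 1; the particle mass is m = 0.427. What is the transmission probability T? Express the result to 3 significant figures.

E > V₀: inside the barrier k₂ = √(2m(E − V₀))/ℏ = 1.869, k₂w = 2.243.
T = [1 + V₀² sin²(k₂w) / (4E(E − V₀))]⁻¹ = 1/1.131 = 0.884.

T = 0.884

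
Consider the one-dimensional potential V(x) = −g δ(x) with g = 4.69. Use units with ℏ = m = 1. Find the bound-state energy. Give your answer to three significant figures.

The bound state is ψ(x) = √κ e^{−κ|x|}. The derivative jump ψ'(0⁺) − ψ'(0⁻) = −(2mg/ℏ²)ψ(0) fixes κ = mg/ℏ² = 4.690.
Then E = −ℏ²κ²/(2m) = −mg²/(2ℏ²) = -11.00.

E = -11.0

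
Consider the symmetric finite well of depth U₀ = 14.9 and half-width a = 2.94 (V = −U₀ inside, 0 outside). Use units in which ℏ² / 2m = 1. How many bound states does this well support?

The dimensionless depth is z₀ = a√(2mU₀)/ℏ = 2.94 × √(14.90) = 11.35.
A new bound state (alternating even/odd) appears each time z₀ passes a multiple of π/2, so N = ⌊2z₀/π⌋ + 1 = ⌊7.225⌋ + 1 = 8.

N = 8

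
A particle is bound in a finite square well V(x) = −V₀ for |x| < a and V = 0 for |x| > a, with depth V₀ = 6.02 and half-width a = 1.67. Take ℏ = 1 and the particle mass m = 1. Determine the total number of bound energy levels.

Define the well-strength parameter z₀ = (a/ℏ)√(2mV₀) = 1.67 × √(2·1·6.02) = 5.795.
A new bound state (alternating even/odd) appears each time z₀ passes a multiple of π/2, so N = ⌊2z₀/π⌋ + 1 = ⌊3.689⌋ + 1 = 4.

N = 4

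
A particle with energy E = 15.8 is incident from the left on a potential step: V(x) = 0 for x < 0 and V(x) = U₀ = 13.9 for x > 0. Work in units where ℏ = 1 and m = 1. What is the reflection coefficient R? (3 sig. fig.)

The wavenumbers are k₁ = √(2mE)/ℏ = 5.621 on the left and k₂ = √(2m(E − U₀))/ℏ = 1.949 on the right.
Matching ψ and ψ′ at x = 0 gives r = (k₁ − k₂)/(k₁ + k₂), so R = r² = 0.2353 and T = 1 − R = 0.7647.

R = 0.235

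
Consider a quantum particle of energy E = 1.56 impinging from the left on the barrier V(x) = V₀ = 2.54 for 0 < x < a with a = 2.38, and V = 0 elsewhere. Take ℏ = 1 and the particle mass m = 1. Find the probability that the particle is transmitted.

E < V₀: inside the barrier ψ ∝ e^{±κx} with κ = √(2m(V₀ − E))/ℏ = 1.400.
κa = 3.332, sinh(κa) = 13.98.
Matching ψ, ψ′ at both faces gives T = [1 + V₀² sinh²(κa) / (4E(V₀ − E))]⁻¹ = 1/207.2 = 0.00483.

T = 0.00483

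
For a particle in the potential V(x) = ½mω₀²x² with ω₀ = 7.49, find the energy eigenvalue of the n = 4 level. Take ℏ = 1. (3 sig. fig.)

The oscillator eigenvalues are E_n = ℏω₀(n + ½), so E_4 = 7.49 × 4.5 = 33.71.

E = 33.7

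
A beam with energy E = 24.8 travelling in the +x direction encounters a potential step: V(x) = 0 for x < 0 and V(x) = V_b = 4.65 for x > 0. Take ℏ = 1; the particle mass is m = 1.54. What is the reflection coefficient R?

On each side the TISE gives plane waves with k = √(2m(E − V))/ℏ: k₁ = √(2·1.54·24.8) = 8.740, k₂ = √(2·1.54·20.15) = 7.878.
Matching ψ and ψ′ at x = 0 gives r = (k₁ − k₂)/(k₁ + k₂), so R = r² = 0.002690 and T = 1 − R = 0.9973.

R = 0.00269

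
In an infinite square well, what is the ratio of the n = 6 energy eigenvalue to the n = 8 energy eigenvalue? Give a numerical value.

E_n = n²π²ℏ²/(2mL²) so the ratio is n₂²/n₁² = 36/64 = 0.5625.

0.5625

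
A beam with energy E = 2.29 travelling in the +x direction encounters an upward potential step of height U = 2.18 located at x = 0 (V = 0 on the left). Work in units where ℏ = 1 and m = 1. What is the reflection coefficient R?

On each side the TISE gives plane waves with k = √(2m(E − V))/ℏ: k₁ = √(2·1·2.29) = 2.140, k₂ = √(2·1·0.11) = 0.4690.
Continuity of ψ and ψ′ at the step yields the reflection amplitude r = (k₁ − k₂)/(k₁ + k₂) = 0.6405; thus R = |r|² = 0.4102, T = 0.5898.

R = 0.410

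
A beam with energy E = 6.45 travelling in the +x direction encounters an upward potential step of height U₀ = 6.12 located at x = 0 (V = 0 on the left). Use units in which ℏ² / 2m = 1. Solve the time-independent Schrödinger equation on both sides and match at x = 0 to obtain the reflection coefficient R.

R = 0.398

On each side the TISE gives plane waves with k = √(2m(E − V))/ℏ: k₁ = √(2·½·6.45) = 2.540, k₂ = √(2·½·0.33) = 0.5745.
Continuity of ψ and ψ′ at the step yields the reflection amplitude r = (k₁ − k₂)/(k₁ + k₂) = 0.6311; thus R = |r|² = 0.3982, T = 0.6018.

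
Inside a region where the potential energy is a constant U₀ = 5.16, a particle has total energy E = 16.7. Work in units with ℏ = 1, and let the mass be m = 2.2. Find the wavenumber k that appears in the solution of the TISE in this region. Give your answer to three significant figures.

k = 7.13

With E > U₀ the solution is oscillatory, ψ ∝ e^{±ikx} with k = √(2m(E − U₀))/ℏ.
k = √(2 × 2.2 × 11.54) = 7.126.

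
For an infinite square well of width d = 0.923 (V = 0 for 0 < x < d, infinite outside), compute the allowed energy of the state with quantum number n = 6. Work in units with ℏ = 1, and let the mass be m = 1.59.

E = 131

Requiring ψ(0) = ψ(d) = 0 quantises k = nπ/d, hence E_n = ℏ²k²/2m = n²π²ℏ²/(2md²).
E_6 = 6² × π² / (2 × 1.59 × 0.923²) = 131.2.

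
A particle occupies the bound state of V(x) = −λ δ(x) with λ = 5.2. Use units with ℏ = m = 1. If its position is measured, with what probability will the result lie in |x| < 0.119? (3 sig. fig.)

P = 0.710

The normalised bound state is ψ = √κ e^{−κ|x|} with κ = mλ/ℏ² = 5.200.
P(|x| < d) = ∫_{−d}^{d} κ e^{−2κ|x|} dx = 1 − e^{−2κd} = 1 − e^{−1.238} = 0.7099.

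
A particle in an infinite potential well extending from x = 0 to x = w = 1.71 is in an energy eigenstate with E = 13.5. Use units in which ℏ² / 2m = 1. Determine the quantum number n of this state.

From E_n = n²π²ℏ²/(2mw²) invert to n = √(2mw²E)/(πℏ).
n = (1.71/π) × √(2 × 0.5 × 13.5) = 2.000 → n = 2.

n = 2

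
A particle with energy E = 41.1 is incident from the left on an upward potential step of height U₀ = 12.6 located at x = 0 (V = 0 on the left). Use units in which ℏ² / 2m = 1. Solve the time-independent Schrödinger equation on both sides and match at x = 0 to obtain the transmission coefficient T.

The wavenumbers are k₁ = √(2mE)/ℏ = 6.411 on the left and k₂ = √(2m(E − U₀))/ℏ = 5.339 on the right.
Continuity of ψ and ψ′ at the step yields the reflection amplitude r = (k₁ − k₂)/(k₁ + k₂) = 0.09127; thus R = |r|² = 0.008330, T = 0.9917.

T = 0.992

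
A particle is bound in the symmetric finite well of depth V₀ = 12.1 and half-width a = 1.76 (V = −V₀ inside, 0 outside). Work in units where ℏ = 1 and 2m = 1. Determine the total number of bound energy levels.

N = 4

The dimensionless depth is z₀ = a√(2mV₀)/ℏ = 1.76 × √(12.10) = 6.122.
The even/odd transcendental equations gain one root per π/2 in z₀, giving N = 1 + ⌊2z₀/π⌋ = 1 + ⌊3.897⌋ = 4.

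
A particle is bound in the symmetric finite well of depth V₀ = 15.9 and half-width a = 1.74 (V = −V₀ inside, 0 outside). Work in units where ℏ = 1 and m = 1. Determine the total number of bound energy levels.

N = 7

Define the well-strength parameter z₀ = (a/ℏ)√(2mV₀) = 1.74 × √(2·1·15.9) = 9.812.
A new bound state (alternating even/odd) appears each time z₀ passes a multiple of π/2, so N = ⌊2z₀/π⌋ + 1 = ⌊6.247⌋ + 1 = 7.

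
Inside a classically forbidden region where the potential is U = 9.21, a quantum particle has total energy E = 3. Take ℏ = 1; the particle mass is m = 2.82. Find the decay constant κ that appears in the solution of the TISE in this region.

κ = 5.92

Since E < U the TISE in this region is ψ'' = κ²ψ with κ = √(2m(U − E))/ℏ.
κ = √(2 × 2.82 × 6.21) = 5.918.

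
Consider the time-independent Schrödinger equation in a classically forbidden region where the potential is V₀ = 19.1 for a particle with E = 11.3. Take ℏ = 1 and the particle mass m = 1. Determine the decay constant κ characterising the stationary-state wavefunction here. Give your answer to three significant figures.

κ = 3.95

Since E < V₀ the TISE in this region is ψ'' = κ²ψ with κ = √(2m(V₀ − E))/ℏ.
κ = √(2 × 1 × 7.8) = 3.950.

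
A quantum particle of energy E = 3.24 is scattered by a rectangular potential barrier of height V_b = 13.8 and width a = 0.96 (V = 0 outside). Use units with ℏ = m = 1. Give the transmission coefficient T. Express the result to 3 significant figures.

Since E < V_b the interior solution is evanescent with decay constant κ = √(2m(V_b − E))/ℏ = 4.596.
κa = 4.412, sinh(κa) = 41.20.
Matching ψ, ψ′ at both faces gives T = [1 + V_b² sinh²(κa) / (4E(V_b − E))]⁻¹ = 1/2363 = 0.000423.

T = 0.000423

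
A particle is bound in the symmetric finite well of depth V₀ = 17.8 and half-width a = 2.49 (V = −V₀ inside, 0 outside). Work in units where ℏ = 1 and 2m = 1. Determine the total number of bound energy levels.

N = 7

The dimensionless depth is z₀ = a√(2mV₀)/ℏ = 2.49 × √(17.80) = 10.51.
The even/odd transcendental equations gain one root per π/2 in z₀, giving N = 1 + ⌊2z₀/π⌋ = 1 + ⌊6.688⌋ = 7.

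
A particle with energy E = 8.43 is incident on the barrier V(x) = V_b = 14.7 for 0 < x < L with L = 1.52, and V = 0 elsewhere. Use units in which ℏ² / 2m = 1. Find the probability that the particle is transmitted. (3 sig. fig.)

Since E < V_b the interior solution is evanescent with decay constant κ = √(2m(V_b − E))/ℏ = 2.504.
κL = 3.806, sinh(κL) = 22.48.
Matching ψ, ψ′ at both faces gives T = [1 + V_b² sinh²(κL) / (4E(V_b − E))]⁻¹ = 1/517.3 = 0.00193.

T = 0.00193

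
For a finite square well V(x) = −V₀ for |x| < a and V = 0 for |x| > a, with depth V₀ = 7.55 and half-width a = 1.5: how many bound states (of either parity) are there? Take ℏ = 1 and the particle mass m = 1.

The dimensionless depth is z₀ = a√(2mV₀)/ℏ = 1.5 × √(15.10) = 5.829.
The even/odd transcendental equations gain one root per π/2 in z₀, giving N = 1 + ⌊2z₀/π⌋ = 1 + ⌊3.711⌋ = 4.

N = 4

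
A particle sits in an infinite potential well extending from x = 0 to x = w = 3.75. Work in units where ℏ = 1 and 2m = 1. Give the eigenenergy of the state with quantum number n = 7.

Requiring ψ(0) = ψ(w) = 0 quantises k = nπ/w, hence E_n = ℏ²k²/2m = n²π²ℏ²/(2mw²).
E_7 = 7² × π² / (2 × 0.5 × 3.75²) = 34.39.

E = 34.4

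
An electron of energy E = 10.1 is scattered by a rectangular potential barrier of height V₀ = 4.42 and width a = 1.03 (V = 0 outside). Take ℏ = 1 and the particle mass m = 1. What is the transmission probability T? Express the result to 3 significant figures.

T = 0.991

E > V₀: inside the barrier k₂ = √(2m(E − V₀))/ℏ = 3.370, k₂a = 3.472.
T = [1 + V₀² sin²(k₂a) / (4E(E − V₀))]⁻¹ = 1/1.009 = 0.991.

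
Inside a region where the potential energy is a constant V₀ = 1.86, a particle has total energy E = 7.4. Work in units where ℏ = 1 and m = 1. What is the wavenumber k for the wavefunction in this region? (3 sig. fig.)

k = 3.33

With E > V₀ the solution is oscillatory, ψ ∝ e^{±ikx} with k = √(2m(E − V₀))/ℏ.
k = √(2 × 1 × 5.54) = 3.329.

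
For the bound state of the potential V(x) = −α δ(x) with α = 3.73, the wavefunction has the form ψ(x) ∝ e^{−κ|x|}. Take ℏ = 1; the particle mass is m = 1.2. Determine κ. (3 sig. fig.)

Integrate −(ℏ²/2m)ψ'' − αδ(x)ψ = Eψ from −ε to +ε: the ψ'' term gives ψ'(0⁺) − ψ'(0⁻) and the δ term gives −(2mα/ℏ²)ψ(0).
With ψ ∝ e^{−κ|x|} this yields −2κ = −2mα/ℏ², so κ = mα/ℏ² = 4.476.

κ = 4.48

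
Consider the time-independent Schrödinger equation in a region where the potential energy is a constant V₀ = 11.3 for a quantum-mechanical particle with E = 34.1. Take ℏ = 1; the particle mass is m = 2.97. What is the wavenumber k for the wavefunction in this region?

k = 11.6

With E > V₀ the solution is oscillatory, ψ ∝ e^{±ikx} with k = √(2m(E − V₀))/ℏ.
k = √(2 × 2.97 × 22.8) = 11.64.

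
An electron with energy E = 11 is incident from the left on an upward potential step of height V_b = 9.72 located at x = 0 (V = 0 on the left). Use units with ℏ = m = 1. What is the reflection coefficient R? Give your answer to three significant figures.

On each side the TISE gives plane waves with k = √(2m(E − V))/ℏ: k₁ = √(2·1·11) = 4.690, k₂ = √(2·1·1.28) = 1.600.
Matching ψ and ψ′ at x = 0 gives r = (k₁ − k₂)/(k₁ + k₂), so R = r² = 0.2414 and T = 1 − R = 0.7586.

R = 0.241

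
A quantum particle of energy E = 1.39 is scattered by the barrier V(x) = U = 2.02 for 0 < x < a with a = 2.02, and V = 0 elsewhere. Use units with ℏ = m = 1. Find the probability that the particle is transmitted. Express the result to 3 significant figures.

T = 0.0363

E < U: inside the barrier ψ ∝ e^{±κx} with κ = √(2m(U − E))/ℏ = 1.122.
κa = 2.267, sinh(κa) = 4.776.
Matching ψ, ψ′ at both faces gives T = [1 + U² sinh²(κa) / (4E(U − E))]⁻¹ = 1/27.57 = 0.0363.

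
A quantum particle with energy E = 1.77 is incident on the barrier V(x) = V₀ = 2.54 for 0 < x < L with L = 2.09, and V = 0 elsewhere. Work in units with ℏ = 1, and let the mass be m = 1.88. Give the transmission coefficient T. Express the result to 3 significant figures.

T = 0.00275

E < V₀: inside the barrier ψ ∝ e^{±κx} with κ = √(2m(V₀ − E))/ℏ = 1.702.
κL = 3.556, sinh(κL) = 17.50.
Matching ψ, ψ′ at both faces gives T = [1 + V₀² sinh²(κL) / (4E(V₀ − E))]⁻¹ = 1/363.4 = 0.00275.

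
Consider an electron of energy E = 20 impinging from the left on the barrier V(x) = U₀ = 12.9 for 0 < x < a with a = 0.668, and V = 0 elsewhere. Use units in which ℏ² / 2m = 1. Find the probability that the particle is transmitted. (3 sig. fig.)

E > U₀: inside the barrier k₂ = √(2m(E − U₀))/ℏ = 2.665, k₂a = 1.780.
Matching at both interfaces gives T⁻¹ = 1 + U₀² sin²(k₂a) / [4E(E − U₀)] = 1.280, hence T = 0.781.

T = 0.781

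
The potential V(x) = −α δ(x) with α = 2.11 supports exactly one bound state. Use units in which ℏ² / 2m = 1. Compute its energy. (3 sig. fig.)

The bound state is ψ(x) = √κ e^{−κ|x|}. The derivative jump ψ'(0⁺) − ψ'(0⁻) = −(2mα/ℏ²)ψ(0) fixes κ = mα/ℏ² = 1.055.
Then E = −ℏ²κ²/(2m) = −mα²/(2ℏ²) = -1.113.

E = -1.11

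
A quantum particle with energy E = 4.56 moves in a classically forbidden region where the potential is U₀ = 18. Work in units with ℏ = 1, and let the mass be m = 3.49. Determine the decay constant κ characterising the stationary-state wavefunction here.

Since E < U₀ the TISE in this region is ψ'' = κ²ψ with κ = √(2m(U₀ − E))/ℏ.
κ = √(2 × 3.49 × 13.44) = 9.686.

κ = 9.69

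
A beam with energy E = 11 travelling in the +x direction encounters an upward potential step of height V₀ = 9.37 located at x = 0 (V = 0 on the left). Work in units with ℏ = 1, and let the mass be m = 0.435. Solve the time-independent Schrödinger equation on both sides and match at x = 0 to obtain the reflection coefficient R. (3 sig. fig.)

R = 0.197

On each side the TISE gives plane waves with k = √(2m(E − V))/ℏ: k₁ = √(2·0.435·11) = 3.094, k₂ = √(2·0.435·1.63) = 1.191.
Matching ψ and ψ′ at x = 0 gives r = (k₁ − k₂)/(k₁ + k₂), so R = r² = 0.1972 and T = 1 − R = 0.8028.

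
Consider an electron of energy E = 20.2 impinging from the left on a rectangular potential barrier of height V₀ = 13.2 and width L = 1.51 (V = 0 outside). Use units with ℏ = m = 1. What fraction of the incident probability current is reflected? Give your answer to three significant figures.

Above the barrier the interior wavenumber is k₂ = √(2m(E − V₀))/ℏ = 3.742, giving phase k₂L = 5.650.
T = [1 + V₀² sin²(k₂L) / (4E(E − V₀))]⁻¹ = 1/1.108 = 0.903.
R = 1 − T = 0.0974.

R = 0.0974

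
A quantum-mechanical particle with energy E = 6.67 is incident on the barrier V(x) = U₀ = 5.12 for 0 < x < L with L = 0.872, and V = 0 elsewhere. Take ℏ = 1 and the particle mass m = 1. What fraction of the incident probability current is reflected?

E > U₀: inside the barrier k₂ = √(2m(E − U₀))/ℏ = 1.761, k₂L = 1.535.
T = [1 + U₀² sin²(k₂L) / (4E(E − U₀))]⁻¹ = 1/1.633 = 0.612.
R = 1 − T = 0.388.

R = 0.388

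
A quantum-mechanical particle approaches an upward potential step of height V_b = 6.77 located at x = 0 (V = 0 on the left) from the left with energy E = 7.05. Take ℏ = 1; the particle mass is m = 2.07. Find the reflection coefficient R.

R = 0.446

The wavenumbers are k₁ = √(2mE)/ℏ = 5.402 on the left and k₂ = √(2m(E − V_b))/ℏ = 1.077 on the right.
Matching ψ and ψ′ at x = 0 gives r = (k₁ − k₂)/(k₁ + k₂), so R = r² = 0.4458 and T = 1 − R = 0.5542.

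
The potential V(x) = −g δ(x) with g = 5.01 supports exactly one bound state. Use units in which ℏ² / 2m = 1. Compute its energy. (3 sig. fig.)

E = -6.28

The bound state is ψ(x) = √κ e^{−κ|x|}. The derivative jump ψ'(0⁺) − ψ'(0⁻) = −(2mg/ℏ²)ψ(0) fixes κ = mg/ℏ² = 2.505.
Then E = −ℏ²κ²/(2m) = −mg²/(2ℏ²) = -6.275.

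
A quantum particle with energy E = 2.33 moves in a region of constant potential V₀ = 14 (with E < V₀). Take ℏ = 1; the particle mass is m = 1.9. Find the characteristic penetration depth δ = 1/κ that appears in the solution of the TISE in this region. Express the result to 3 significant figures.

δ = 0.150

Since E < V₀ the TISE in this region is ψ'' = κ²ψ with κ = √(2m(V₀ − E))/ℏ.
κ = √(2 × 1.9 × 11.67) = 6.659. The penetration depth is δ = 1/κ = 0.150.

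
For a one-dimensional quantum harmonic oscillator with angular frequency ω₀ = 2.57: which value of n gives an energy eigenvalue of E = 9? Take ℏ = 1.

Invert E_n = (n + ½)ℏω₀: n = E/ℏω₀ − ½ = 3.002, so n = 3.

n = 3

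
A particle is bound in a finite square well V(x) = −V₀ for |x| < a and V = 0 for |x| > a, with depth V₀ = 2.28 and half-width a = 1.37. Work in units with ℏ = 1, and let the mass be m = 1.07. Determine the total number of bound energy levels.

The dimensionless depth is z₀ = a√(2mV₀)/ℏ = 1.37 × √(4.879) = 3.026.
A new bound state (alternating even/odd) appears each time z₀ passes a multiple of π/2, so N = ⌊2z₀/π⌋ + 1 = ⌊1.927⌋ + 1 = 2.

N = 2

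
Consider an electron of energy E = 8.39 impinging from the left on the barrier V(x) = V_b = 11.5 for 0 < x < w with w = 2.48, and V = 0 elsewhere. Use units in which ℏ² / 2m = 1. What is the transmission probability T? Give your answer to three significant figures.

T = 0.000502

Since E < V_b the interior solution is evanescent with decay constant κ = √(2m(V_b − E))/ℏ = 1.764.
κw = 4.374, sinh(κw) = 39.66.
The exact tunnelling result is T⁻¹ = 1 + V_b² sinh²(κw) / [4E(V_b − E)] = 1994, so T = 0.000502.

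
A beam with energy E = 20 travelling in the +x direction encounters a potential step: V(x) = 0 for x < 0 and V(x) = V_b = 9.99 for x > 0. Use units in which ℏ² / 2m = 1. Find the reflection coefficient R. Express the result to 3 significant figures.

R = 0.0294

On each side the TISE gives plane waves with k = √(2m(E − V))/ℏ: k₁ = √(2·½·20) = 4.472, k₂ = √(2·½·10.01) = 3.164.
Matching ψ and ψ′ at x = 0 gives r = (k₁ − k₂)/(k₁ + k₂), so R = r² = 0.02935 and T = 1 − R = 0.9706.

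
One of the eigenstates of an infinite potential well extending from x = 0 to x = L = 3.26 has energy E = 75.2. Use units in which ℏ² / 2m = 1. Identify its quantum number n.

For an infinite well E_n = n²π²ℏ²/(2mL²), so n = (L/πℏ)√(2mE).
n = (3.26/π) × √(2 × 0.5 × 75.2) = 8.999 → n = 9.

n = 9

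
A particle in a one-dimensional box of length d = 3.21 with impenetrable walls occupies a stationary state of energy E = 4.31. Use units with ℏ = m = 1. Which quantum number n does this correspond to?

n = 3

For an infinite well E_n = n²π²ℏ²/(2md²), so n = (d/πℏ)√(2mE).
n = (3.21/π) × √(2 × 1 × 4.31) = 3.000 → n = 3.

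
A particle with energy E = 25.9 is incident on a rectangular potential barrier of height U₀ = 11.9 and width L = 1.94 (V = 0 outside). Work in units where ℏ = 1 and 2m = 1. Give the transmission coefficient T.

T = 0.937

Above the barrier the interior wavenumber is k₂ = √(2m(E − U₀))/ℏ = 3.742, giving phase k₂L = 7.259.
T = [1 + U₀² sin²(k₂L) / (4E(E − U₀))]⁻¹ = 1/1.067 = 0.937.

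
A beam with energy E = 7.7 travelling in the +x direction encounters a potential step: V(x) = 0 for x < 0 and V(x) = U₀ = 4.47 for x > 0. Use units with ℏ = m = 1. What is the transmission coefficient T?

On each side the TISE gives plane waves with k = √(2m(E − V))/ℏ: k₁ = √(2·1·7.7) = 3.924, k₂ = √(2·1·3.23) = 2.542.
Continuity of ψ and ψ′ at the step yields the reflection amplitude r = (k₁ − k₂)/(k₁ + k₂) = 0.2138; thus R = |r|² = 0.04572, T = 0.9543.

T = 0.954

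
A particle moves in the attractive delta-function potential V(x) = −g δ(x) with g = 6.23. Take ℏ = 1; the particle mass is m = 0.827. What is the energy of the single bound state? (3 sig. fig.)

The bound state is ψ(x) = √κ e^{−κ|x|}. The derivative jump ψ'(0⁺) − ψ'(0⁻) = −(2mg/ℏ²)ψ(0) fixes κ = mg/ℏ² = 5.152.
Then E = −ℏ²κ²/(2m) = −mg²/(2ℏ²) = -16.05.

E = -16.0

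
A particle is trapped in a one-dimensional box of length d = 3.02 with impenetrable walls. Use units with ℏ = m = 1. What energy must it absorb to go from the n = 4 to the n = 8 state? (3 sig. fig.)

E_n = n²π²ℏ²/(2md²), so ΔE = (8² − 4²) π²ℏ²/(2md²).
ΔE = 48 × π² / (2 × 1 × 3.02²) = 25.97.

ΔE = 26.0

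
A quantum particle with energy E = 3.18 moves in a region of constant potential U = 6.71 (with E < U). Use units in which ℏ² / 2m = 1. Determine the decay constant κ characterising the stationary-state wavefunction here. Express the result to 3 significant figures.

Since E < U the TISE in this region is ψ'' = κ²ψ with κ = √(2m(U − E))/ℏ.
κ = √(2 × 0.5 × 3.53) = 1.879.

κ = 1.88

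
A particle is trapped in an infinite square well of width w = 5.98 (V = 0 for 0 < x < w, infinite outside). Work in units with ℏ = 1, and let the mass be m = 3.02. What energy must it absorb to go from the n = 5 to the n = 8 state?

ΔE = 1.78

E_n = n²π²ℏ²/(2mw²), so ΔE = (8² − 5²) π²ℏ²/(2mw²).
ΔE = 39 × π² / (2 × 3.02 × 5.98²) = 1.782.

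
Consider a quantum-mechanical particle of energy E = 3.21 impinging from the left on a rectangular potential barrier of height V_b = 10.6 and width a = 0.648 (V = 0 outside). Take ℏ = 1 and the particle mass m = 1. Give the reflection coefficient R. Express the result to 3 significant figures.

E < V_b: inside the barrier ψ ∝ e^{±κx} with κ = √(2m(V_b − E))/ℏ = 3.844.
κa = 2.491, sinh(κa) = 5.997.
Matching ψ, ψ′ at both faces gives T = [1 + V_b² sinh²(κa) / (4E(V_b − E))]⁻¹ = 1/43.58 = 0.0229.
R = 1 − T = 0.977.

R = 0.977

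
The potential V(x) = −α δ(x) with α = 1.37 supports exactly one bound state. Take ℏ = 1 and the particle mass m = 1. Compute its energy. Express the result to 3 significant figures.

For x ≠ 0 the bound state is ψ ∝ e^{−κ|x|}; integrating the TISE across the delta gives the cusp condition 2κ = 2mα/ℏ², so κ = 1.370.
Then E = −ℏ²κ²/(2m) = −mα²/(2ℏ²) = -0.9385.

E = -0.938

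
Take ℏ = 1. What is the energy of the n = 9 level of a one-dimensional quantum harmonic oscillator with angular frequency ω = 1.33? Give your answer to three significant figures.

E = 12.6

The oscillator eigenvalues are E_n = ℏω(n + ½), so E_9 = 1.33 × 9.5 = 12.64.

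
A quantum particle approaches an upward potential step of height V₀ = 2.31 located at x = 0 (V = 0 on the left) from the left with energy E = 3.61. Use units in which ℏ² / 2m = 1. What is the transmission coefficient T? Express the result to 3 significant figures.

T = 0.938

On each side the TISE gives plane waves with k = √(2m(E − V))/ℏ: k₁ = √(2·½·3.61) = 1.900, k₂ = √(2·½·1.3) = 1.140.
Continuity of ψ and ψ′ at the step yields the reflection amplitude r = (k₁ − k₂)/(k₁ + k₂) = 0.2499; thus R = |r|² = 0.06246, T = 0.9375.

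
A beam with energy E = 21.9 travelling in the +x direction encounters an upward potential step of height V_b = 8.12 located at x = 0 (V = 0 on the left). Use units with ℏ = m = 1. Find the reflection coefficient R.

R = 0.0133

On each side the TISE gives plane waves with k = √(2m(E − V))/ℏ: k₁ = √(2·1·21.9) = 6.618, k₂ = √(2·1·13.78) = 5.250.
Continuity of ψ and ψ′ at the step yields the reflection amplitude r = (k₁ − k₂)/(k₁ + k₂) = 0.1153; thus R = |r|² = 0.01329, T = 0.9867.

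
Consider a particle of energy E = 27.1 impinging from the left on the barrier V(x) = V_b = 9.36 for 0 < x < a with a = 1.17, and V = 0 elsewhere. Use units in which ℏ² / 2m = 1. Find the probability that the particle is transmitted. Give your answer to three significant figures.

T = 0.958

Above the barrier the interior wavenumber is k₂ = √(2m(E − V_b))/ℏ = 4.212, giving phase k₂a = 4.928.
Matching at both interfaces gives T⁻¹ = 1 + V_b² sin²(k₂a) / [4E(E − V_b)] = 1.043, hence T = 0.958.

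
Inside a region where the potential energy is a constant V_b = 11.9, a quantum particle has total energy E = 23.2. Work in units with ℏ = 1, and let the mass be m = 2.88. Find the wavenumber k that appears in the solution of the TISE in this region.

k = 8.07

With E > V_b the solution is oscillatory, ψ ∝ e^{±ikx} with k = √(2m(E − V_b))/ℏ.
k = √(2 × 2.88 × 11.3) = 8.068.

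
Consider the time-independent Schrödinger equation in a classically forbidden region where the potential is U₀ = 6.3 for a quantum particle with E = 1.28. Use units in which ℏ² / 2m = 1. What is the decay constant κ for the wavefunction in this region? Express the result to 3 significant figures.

Since E < U₀ the TISE in this region is ψ'' = κ²ψ with κ = √(2m(U₀ − E))/ℏ.
κ = √(2 × 0.5 × 5.02) = 2.241.

κ = 2.24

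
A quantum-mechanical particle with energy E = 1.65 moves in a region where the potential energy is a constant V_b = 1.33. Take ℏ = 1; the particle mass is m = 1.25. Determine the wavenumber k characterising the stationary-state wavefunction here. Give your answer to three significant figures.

With E > V_b the solution is oscillatory, ψ ∝ e^{±ikx} with k = √(2m(E − V_b))/ℏ.
k = √(2 × 1.25 × 0.32) = 0.8944.

k = 0.894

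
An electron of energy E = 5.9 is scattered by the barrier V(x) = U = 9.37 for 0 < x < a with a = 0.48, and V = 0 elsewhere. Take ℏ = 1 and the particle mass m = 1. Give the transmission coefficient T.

E < U: inside the barrier ψ ∝ e^{±κx} with κ = √(2m(U − E))/ℏ = 2.634.
κa = 1.265, sinh(κa) = 1.629.
Matching ψ, ψ′ at both faces gives T = [1 + U² sinh²(κa) / (4E(U − E))]⁻¹ = 1/3.847 = 0.260.

T = 0.260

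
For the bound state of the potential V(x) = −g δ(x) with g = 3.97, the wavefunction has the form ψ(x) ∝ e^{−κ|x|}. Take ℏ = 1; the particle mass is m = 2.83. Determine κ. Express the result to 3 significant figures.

Integrating the TISE across x = 0 gives the cusp condition ψ'(0⁺) − ψ'(0⁻) = −(2mg/ℏ²)ψ(0).
With ψ ∝ e^{−κ|x|} this yields −2κ = −2mg/ℏ², so κ = mg/ℏ² = 11.24.

κ = 11.2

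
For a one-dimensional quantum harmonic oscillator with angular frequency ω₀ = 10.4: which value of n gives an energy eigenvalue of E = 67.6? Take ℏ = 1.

n = 6

Invert E_n = (n + ½)ℏω₀: n = E/ℏω₀ − ½ = 6.000, so n = 6.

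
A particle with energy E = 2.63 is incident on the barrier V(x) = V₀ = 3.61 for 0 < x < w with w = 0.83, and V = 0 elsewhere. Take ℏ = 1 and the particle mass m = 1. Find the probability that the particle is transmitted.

E < V₀: inside the barrier ψ ∝ e^{±κx} with κ = √(2m(V₀ − E))/ℏ = 1.400.
κw = 1.162, sinh(κw) = 1.442.
The exact tunnelling result is T⁻¹ = 1 + V₀² sinh²(κw) / [4E(V₀ − E)] = 3.627, so T = 0.276.

T = 0.276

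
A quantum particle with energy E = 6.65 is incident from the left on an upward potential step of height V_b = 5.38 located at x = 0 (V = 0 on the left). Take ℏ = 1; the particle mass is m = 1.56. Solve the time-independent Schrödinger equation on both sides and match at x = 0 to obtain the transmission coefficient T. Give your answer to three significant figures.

T = 0.847

On each side the TISE gives plane waves with k = √(2m(E − V))/ℏ: k₁ = √(2·1.56·6.65) = 4.555, k₂ = √(2·1.56·1.27) = 1.991.
Continuity of ψ and ψ′ at the step yields the reflection amplitude r = (k₁ − k₂)/(k₁ + k₂) = 0.3918; thus R = |r|² = 0.1535, T = 0.8465.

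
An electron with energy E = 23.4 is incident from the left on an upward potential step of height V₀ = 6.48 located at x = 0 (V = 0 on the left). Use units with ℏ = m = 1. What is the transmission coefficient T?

T = 0.993

The wavenumbers are k₁ = √(2mE)/ℏ = 6.841 on the left and k₂ = √(2m(E − V₀))/ℏ = 5.817 on the right.
Matching ψ and ψ′ at x = 0 gives r = (k₁ − k₂)/(k₁ + k₂), so R = r² = 0.006542 and T = 1 − R = 0.9935.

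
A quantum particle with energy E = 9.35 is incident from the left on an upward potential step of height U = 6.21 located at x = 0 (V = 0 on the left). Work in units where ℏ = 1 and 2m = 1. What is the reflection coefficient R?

On each side the TISE gives plane waves with k = √(2m(E − V))/ℏ: k₁ = √(2·½·9.35) = 3.058, k₂ = √(2·½·3.14) = 1.772.
Continuity of ψ and ψ′ at the step yields the reflection amplitude r = (k₁ − k₂)/(k₁ + k₂) = 0.2662; thus R = |r|² = 0.07087, T = 0.9291.

R = 0.0709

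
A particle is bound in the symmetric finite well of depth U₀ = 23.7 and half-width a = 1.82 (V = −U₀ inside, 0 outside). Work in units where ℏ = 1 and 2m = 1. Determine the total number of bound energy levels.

N = 6

The dimensionless depth is z₀ = a√(2mU₀)/ℏ = 1.82 × √(23.70) = 8.860.
The even/odd transcendental equations gain one root per π/2 in z₀, giving N = 1 + ⌊2z₀/π⌋ = 1 + ⌊5.641⌋ = 6.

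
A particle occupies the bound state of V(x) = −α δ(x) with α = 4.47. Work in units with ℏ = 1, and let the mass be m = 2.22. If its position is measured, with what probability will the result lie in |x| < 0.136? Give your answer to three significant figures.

P = 0.933

The normalised bound state is ψ = √κ e^{−κ|x|} with κ = mα/ℏ² = 9.923.
P(|x| < d) = ∫_{−d}^{d} κ e^{−2κ|x|} dx = 1 − e^{−2κd} = 1 − e^{−2.699} = 0.9327.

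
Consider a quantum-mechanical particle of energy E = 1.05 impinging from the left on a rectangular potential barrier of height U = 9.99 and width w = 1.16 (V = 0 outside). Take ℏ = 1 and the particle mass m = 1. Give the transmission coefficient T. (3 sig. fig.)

Since E < U the interior solution is evanescent with decay constant κ = √(2m(U − E))/ℏ = 4.228.
κw = 4.905, sinh(κw) = 67.48.
The exact tunnelling result is T⁻¹ = 1 + U² sinh²(κw) / [4E(U − E)] = 12100, so T = 0.0000826.

T = 0.0000826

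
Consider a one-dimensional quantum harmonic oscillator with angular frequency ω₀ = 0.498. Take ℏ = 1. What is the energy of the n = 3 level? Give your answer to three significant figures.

The oscillator eigenvalues are E_n = ℏω₀(n + ½), so E_3 = 0.498 × 3.5 = 1.743.

E = 1.74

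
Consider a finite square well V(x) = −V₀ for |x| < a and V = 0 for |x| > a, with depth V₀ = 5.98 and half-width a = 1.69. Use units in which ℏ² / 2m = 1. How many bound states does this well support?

The dimensionless depth is z₀ = a√(2mV₀)/ℏ = 1.69 × √(5.980) = 4.133.
The even/odd transcendental equations gain one root per π/2 in z₀, giving N = 1 + ⌊2z₀/π⌋ = 1 + ⌊2.631⌋ = 3.

N = 3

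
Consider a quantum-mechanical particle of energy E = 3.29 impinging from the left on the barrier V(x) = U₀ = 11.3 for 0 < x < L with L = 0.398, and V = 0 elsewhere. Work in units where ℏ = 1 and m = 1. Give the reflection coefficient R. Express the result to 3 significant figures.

E < U₀: inside the barrier ψ ∝ e^{±κx} with κ = √(2m(U₀ − E))/ℏ = 4.002.
κL = 1.593, sinh(κL) = 2.358.
The exact tunnelling result is T⁻¹ = 1 + U₀² sinh²(κL) / [4E(U₀ − E)] = 7.733, so T = 0.129.
R = 1 − T = 0.871.

R = 0.871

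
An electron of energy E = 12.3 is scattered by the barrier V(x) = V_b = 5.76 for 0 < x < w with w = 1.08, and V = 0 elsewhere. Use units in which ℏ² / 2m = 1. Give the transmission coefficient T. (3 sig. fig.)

T = 0.986

E > V_b: inside the barrier k₂ = √(2m(E − V_b))/ℏ = 2.557, k₂w = 2.762.
Matching at both interfaces gives T⁻¹ = 1 + V_b² sin²(k₂w) / [4E(E − V_b)] = 1.014, hence T = 0.986.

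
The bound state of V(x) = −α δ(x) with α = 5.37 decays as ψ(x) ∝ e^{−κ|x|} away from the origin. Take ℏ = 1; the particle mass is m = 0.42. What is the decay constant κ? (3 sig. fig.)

Integrate −(ℏ²/2m)ψ'' − αδ(x)ψ = Eψ from −ε to +ε: the ψ'' term gives ψ'(0⁺) − ψ'(0⁻) and the δ term gives −(2mα/ℏ²)ψ(0).
With ψ ∝ e^{−κ|x|} this yields −2κ = −2mα/ℏ², so κ = mα/ℏ² = 2.255.

κ = 2.26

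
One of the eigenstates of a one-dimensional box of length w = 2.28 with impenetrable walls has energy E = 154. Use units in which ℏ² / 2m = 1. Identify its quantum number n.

For an infinite well E_n = n²π²ℏ²/(2mw²), so n = (w/πℏ)√(2mE).
n = (2.28/π) × √(2 × 0.5 × 154) = 9.006 → n = 9.

n = 9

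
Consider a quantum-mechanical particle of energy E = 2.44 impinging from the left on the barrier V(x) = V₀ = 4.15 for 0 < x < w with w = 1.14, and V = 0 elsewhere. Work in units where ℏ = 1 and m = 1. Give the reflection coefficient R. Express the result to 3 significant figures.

Since E < V₀ the interior solution is evanescent with decay constant κ = √(2m(V₀ − E))/ℏ = 1.849.
κw = 2.108, sinh(κw) = 4.056.
The exact tunnelling result is T⁻¹ = 1 + V₀² sinh²(κw) / [4E(V₀ − E)] = 17.98, so T = 0.0556.
R = 1 − T = 0.944.

R = 0.944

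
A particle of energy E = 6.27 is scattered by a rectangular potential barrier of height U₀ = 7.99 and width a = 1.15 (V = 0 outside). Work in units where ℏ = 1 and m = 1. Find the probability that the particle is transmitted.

Since E < U₀ the interior solution is evanescent with decay constant κ = √(2m(U₀ − E))/ℏ = 1.855.
κa = 2.133, sinh(κa) = 4.161.
The exact tunnelling result is T⁻¹ = 1 + U₀² sinh²(κa) / [4E(U₀ − E)] = 26.62, so T = 0.0376.

T = 0.0376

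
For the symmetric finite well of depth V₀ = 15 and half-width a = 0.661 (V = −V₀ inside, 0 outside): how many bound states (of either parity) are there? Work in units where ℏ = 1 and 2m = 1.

N = 2

The dimensionless depth is z₀ = a√(2mV₀)/ℏ = 0.661 × √(15.00) = 2.560.
The even/odd transcendental equations gain one root per π/2 in z₀, giving N = 1 + ⌊2z₀/π⌋ = 1 + ⌊1.630⌋ = 2.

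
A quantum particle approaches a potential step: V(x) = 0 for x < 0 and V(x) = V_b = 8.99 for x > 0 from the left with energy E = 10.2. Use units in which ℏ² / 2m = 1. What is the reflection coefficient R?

R = 0.238

The wavenumbers are k₁ = √(2mE)/ℏ = 3.194 on the left and k₂ = √(2m(E − V_b))/ℏ = 1.100 on the right.
Continuity of ψ and ψ′ at the step yields the reflection amplitude r = (k₁ − k₂)/(k₁ + k₂) = 0.4876; thus R = |r|² = 0.2378, T = 0.7622.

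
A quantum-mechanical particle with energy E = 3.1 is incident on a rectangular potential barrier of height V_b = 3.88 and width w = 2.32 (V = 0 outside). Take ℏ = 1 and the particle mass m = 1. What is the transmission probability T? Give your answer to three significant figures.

Since E < V_b the interior solution is evanescent with decay constant κ = √(2m(V_b − E))/ℏ = 1.249.
κw = 2.898, sinh(κw) = 9.038.
Matching ψ, ψ′ at both faces gives T = [1 + V_b² sinh²(κw) / (4E(V_b − E))]⁻¹ = 1/128.2 = 0.00780.

T = 0.00780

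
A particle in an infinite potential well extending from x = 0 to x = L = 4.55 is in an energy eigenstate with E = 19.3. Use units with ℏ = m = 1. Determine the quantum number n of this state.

From E_n = n²π²ℏ²/(2mL²) invert to n = √(2mL²E)/(πℏ).
n = (4.55/π) × √(2 × 1 × 19.3) = 8.998 → n = 9.

n = 9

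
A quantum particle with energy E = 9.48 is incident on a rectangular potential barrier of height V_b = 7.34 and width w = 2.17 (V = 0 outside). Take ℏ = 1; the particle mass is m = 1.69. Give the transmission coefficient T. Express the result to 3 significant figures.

Above the barrier the interior wavenumber is k₂ = √(2m(E − V_b))/ℏ = 2.689, giving phase k₂w = 5.836.
Matching at both interfaces gives T⁻¹ = 1 + V_b² sin²(k₂w) / [4E(E − V_b)] = 1.124, hence T = 0.890.

T = 0.890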